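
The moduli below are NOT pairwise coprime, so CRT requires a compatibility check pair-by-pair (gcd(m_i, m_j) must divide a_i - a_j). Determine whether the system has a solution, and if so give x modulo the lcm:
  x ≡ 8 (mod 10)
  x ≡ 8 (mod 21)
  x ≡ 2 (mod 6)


Moduli 10, 21, 6 are not pairwise coprime, so CRT works modulo lcm(m_i) when all pairwise compatibility conditions hold.
Pairwise compatibility: gcd(m_i, m_j) must divide a_i - a_j for every pair.
Merge one congruence at a time:
  Start: x ≡ 8 (mod 10).
  Combine with x ≡ 8 (mod 21): gcd(10, 21) = 1; 8 - 8 = 0, which IS divisible by 1, so compatible.
    Write x = 8 + 10·t and substitute into x ≡ 8 (mod 21): 10·t ≡ 8 − 8 = 0 (mod 21).
    The inverse of 10 mod 21 is 19 (since 10·19 = 190 = 9·21 + 1), so t ≡ 19·0 = 0 ≡ 0 (mod 21).
    Then x = 8 + 10·0 = 8, valid modulo lcm(10, 21) = 210: x ≡ 8 (mod 210).
  Combine with x ≡ 2 (mod 6): gcd(210, 6) = 6; 2 - 8 = -6, which IS divisible by 6, so compatible.
    Write x = 8 + 210·t and substitute into x ≡ 2 (mod 6): 210·t ≡ 2 − 8 = -6 (mod 6).
    Divide the congruence (and modulus) by g = 6: 35·t ≡ -1 (mod 1).
    Modulo 1 every t works; take t = 0.
    Then x = 8 + 210·0 = 8, valid modulo lcm(210, 6) = 210: x ≡ 8 (mod 210).
Verify: 8 mod 10 = 8, 8 mod 21 = 8, 8 mod 6 = 2.

x ≡ 8 (mod 210).


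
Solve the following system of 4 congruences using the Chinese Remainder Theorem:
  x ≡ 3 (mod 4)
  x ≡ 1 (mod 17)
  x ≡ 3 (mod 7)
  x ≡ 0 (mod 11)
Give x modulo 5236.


Product of moduli M = 4 · 17 · 7 · 11 = 5236.
Merge one congruence at a time:
  Start: x ≡ 3 (mod 4).
  Combine with x ≡ 1 (mod 17); new modulus lcm = 68.
    Write x = 3 + 4·t and substitute into x ≡ 1 (mod 17): 4·t ≡ 1 − 3 = -2 (mod 17).
    Reduce coefficients mod 17: 4·t ≡ 15 (mod 17).
    The inverse of 4 mod 17 is 13 (since 4·13 = 52 = 3·17 + 1), so t ≡ 13·15 = 195 ≡ 8 (mod 17).
    Then x = 3 + 4·8 = 35, valid modulo lcm(4, 17) = 68: x ≡ 35 (mod 68).
  Combine with x ≡ 3 (mod 7); new modulus lcm = 476.
    Write x = 35 + 68·t and substitute into x ≡ 3 (mod 7): 68·t ≡ 3 − 35 = -32 (mod 7).
    Reduce coefficients mod 7: 5·t ≡ 3 (mod 7).
    The inverse of 5 mod 7 is 3 (since 5·3 = 15 = 2·7 + 1), so t ≡ 3·3 = 9 ≡ 2 (mod 7).
    Then x = 35 + 68·2 = 171, valid modulo lcm(68, 7) = 476: x ≡ 171 (mod 476).
  Combine with x ≡ 0 (mod 11); new modulus lcm = 5236.
    Write x = 171 + 476·t and substitute into x ≡ 0 (mod 11): 476·t ≡ 0 − 171 = -171 (mod 11).
    Reduce coefficients mod 11: 3·t ≡ 5 (mod 11).
    The inverse of 3 mod 11 is 4 (since 3·4 = 12 = 1·11 + 1), so t ≡ 4·5 = 20 ≡ 9 (mod 11).
    Then x = 171 + 476·9 = 4455, valid modulo lcm(476, 11) = 5236: x ≡ 4455 (mod 5236).
Verify against each original: 4455 mod 4 = 3, 4455 mod 17 = 1, 4455 mod 7 = 3, 4455 mod 11 = 0.

x ≡ 4455 (mod 5236).


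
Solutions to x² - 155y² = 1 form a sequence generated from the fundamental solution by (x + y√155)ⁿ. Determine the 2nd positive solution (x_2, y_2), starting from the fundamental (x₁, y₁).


Step 1: Find the fundamental solution (x₁, y₁) of x² - 155y² = 1.
  Expand √155 as a continued fraction. a₀ = ⌊√155⌋ = 12; iterate m_{k+1} = d_k·a_k − m_k, d_{k+1} = (155 − m_{k+1}²)/d_k, a_{k+1} = ⌊(a₀ + m_{k+1})/d_{k+1}⌋ (starting m₀ = 0, d₀ = 1), with convergents p_k = a_k·p_{k-1} + p_{k-2}, q_k = a_k·q_{k-1} + q_{k-2} (p₋₁ = 1, q₋₁ = 0):
  k = 0: a₀ = 12; p₀/q₀ = 12/1; p₀² − 155·q₀² = 144 − 155 = -11.
  k = 1: m = 12, d = 11, a = ⌊(12 + 12)/11⌋ = 2; p/q = (2·12 + 1)/(2·1 + 0) = 25/2; p² − 155·q² = 625 − 620 = 5.
  k = 2: m = 10, d = 5, a = ⌊(12 + 10)/5⌋ = 4; p/q = (4·25 + 12)/(4·2 + 1) = 112/9; p² − 155·q² = 12544 − 12555 = -11.
  k = 3: m = 10, d = 11, a = ⌊(12 + 10)/11⌋ = 2; p/q = (2·112 + 25)/(2·9 + 2) = 249/20; p² − 155·q² = 62001 − 62000 = 1.
  The first convergent with p² − 155·q² = 1 gives the fundamental solution (x₁, y₁) = (249, 20).
Step 2: Apply the recurrence (x_{n+1}, y_{n+1}) = (x₁x_n + 155y₁y_n, x₁y_n + y₁x_n) repeatedly.
  From (x_1, y_1) = (249, 20): x_2 = 249·249 + 155·20·20 = 124001; y_2 = 249·20 + 20·249 = 9960.
Step 3: Verify x_2² - 155·y_2² = 15376248001 - 15376248000 = 1 (should be 1). ✓

(x_1, y_1) = (249, 20); (x_2, y_2) = (124001, 9960).


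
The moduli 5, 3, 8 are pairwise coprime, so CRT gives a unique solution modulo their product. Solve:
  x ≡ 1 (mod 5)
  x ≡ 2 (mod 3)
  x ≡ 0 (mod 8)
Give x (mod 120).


Moduli 5, 3, 8 are pairwise coprime; by CRT there is a unique solution modulo M = 5 · 3 · 8 = 120.
Solve pairwise, accumulating the modulus:
  Start with x ≡ 1 (mod 5).
  Combine with x ≡ 2 (mod 3): since gcd(5, 3) = 1, we get a unique residue mod 15.
    Write x = 1 + 5·t and substitute into x ≡ 2 (mod 3): 5·t ≡ 2 − 1 = 1 (mod 3).
    Reduce coefficients mod 3: 2·t ≡ 1 (mod 3).
    The inverse of 2 mod 3 is 2 (since 2·2 = 4 = 1·3 + 1), so t ≡ 2·1 = 2 ≡ 2 (mod 3).
    Then x = 1 + 5·2 = 11, valid modulo lcm(5, 3) = 15: x ≡ 11 (mod 15).
  Combine with x ≡ 0 (mod 8): since gcd(15, 8) = 1, we get a unique residue mod 120.
    Write x = 11 + 15·t and substitute into x ≡ 0 (mod 8): 15·t ≡ 0 − 11 = -11 (mod 8).
    Reduce coefficients mod 8: 7·t ≡ 5 (mod 8).
    The inverse of 7 mod 8 is 7 (since 7·7 = 49 = 6·8 + 1), so t ≡ 7·5 = 35 ≡ 3 (mod 8).
    Then x = 11 + 15·3 = 56, valid modulo lcm(15, 8) = 120: x ≡ 56 (mod 120).
Verify: 56 mod 5 = 1 ✓, 56 mod 3 = 2 ✓, 56 mod 8 = 0 ✓.

x ≡ 56 (mod 120).


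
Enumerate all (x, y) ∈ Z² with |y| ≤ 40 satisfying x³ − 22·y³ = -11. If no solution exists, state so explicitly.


The equation is x³ - 22y³ = -11. For fixed y, x³ = 22·y³ − 11, so a solution requires the RHS to be a perfect cube.
Strategy: iterate y from -40 to 40, compute RHS = 22·y³ − 11, and check whether it is a (positive or negative) perfect cube.
Check small values of y:
  y = 0: RHS = -11 is not a perfect cube.
  y = 1: RHS = 11 is not a perfect cube.
  y = -1: RHS = -33 is not a perfect cube.
  y = 2: RHS = 165 is not a perfect cube.
  y = -2: RHS = -187 is not a perfect cube.
  y = 3: RHS = 583 is not a perfect cube.
  y = -3: RHS = -605 is not a perfect cube.
Continuing the search up to |y| = 40 finds no solutions either.
No (x, y) in the scanned range satisfies the equation.

No integer solutions with |y| ≤ 40.


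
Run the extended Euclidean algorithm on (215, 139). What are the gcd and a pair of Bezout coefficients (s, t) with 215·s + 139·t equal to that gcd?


Euclidean algorithm on (215, 139) — divide until remainder is 0:
  215 = 1 · 139 + 76
  139 = 1 · 76 + 63
  76 = 1 · 63 + 13
  63 = 4 · 13 + 11
  13 = 1 · 11 + 2
  11 = 5 · 2 + 1
  2 = 2 · 1 + 0
gcd(215, 139) = 1.
Track Bezout coefficients alongside the remainders: start with r₀ = 215 = a·1 + b·0 (s = 1, t = 0) and r₁ = 139 = a·0 + b·1 (s = 0, t = 1); each new remainder r_{k+1} = r_{k-1} − q_k·r_k inherits s_{k+1} = s_{k-1} − q_k·s_k, t_{k+1} = t_{k-1} − q_k·t_k, so r_k = a·s_k + b·t_k at every step:
  q = 1: r = 76, s = 1 − 1·0 = 1, t = 0 − 1·1 = -1  (check: 215·1 + 139·(-1) = 76)
  q = 1: r = 63, s = 0 − 1·1 = -1, t = 1 − 1·(-1) = 2  (check: 215·(-1) + 139·2 = 63)
  q = 1: r = 13, s = 1 − 1·(-1) = 2, t = -1 − 1·2 = -3  (check: 215·2 + 139·(-3) = 13)
  q = 4: r = 11, s = -1 − 4·2 = -9, t = 2 − 4·(-3) = 14  (check: 215·(-9) + 139·14 = 11)
  q = 1: r = 2, s = 2 − 1·(-9) = 11, t = -3 − 1·14 = -17  (check: 215·11 + 139·(-17) = 2)
  q = 5: r = 1, s = -9 − 5·11 = -64, t = 14 − 5·(-17) = 99  (check: 215·(-64) + 139·99 = 1)
The row with r = 1 (the gcd) gives the Bezout coefficients s = -64, t = 99.
Result: 215 · (-64) + 139 · (99) = 1.

gcd(215, 139) = 1; s = -64, t = 99 (check: 215·(-64) + 139·99 = 1).


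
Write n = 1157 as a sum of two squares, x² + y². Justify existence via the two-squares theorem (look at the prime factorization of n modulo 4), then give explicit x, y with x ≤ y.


Step 1: Factor n = 1157 = 13 · 89.
Step 2: Check the mod-4 condition on each prime factor: 13 ≡ 1 (mod 4), exponent 1; 89 ≡ 1 (mod 4), exponent 1.
All primes ≡ 3 (mod 4) appear to even exponent (or don't appear), so by the two-squares theorem n IS expressible as a sum of two squares.
Step 3: Build a representation. Here n = 13 · 89 is a product of primes ≡ 1 (mod 4). Each prime p ≡ 1 (mod 4) is itself a sum of two squares; find a² by testing p − a² for a perfect square:
  13: 13 − 1² = 12, 13 − 2² = 9 = 3² ⇒ 13 = 2² + 3².
  89: 89 − 1² = 88, 89 − 2² = 85, 89 − 3² = 80, 89 − 4² = 73, 89 − 5² = 64 = 8² ⇒ 89 = 5² + 8².
  Combine using the Brahmagupta–Fibonacci identity (a² + b²)(c² + d²) = (ac − bd)² + (ad + bc)² = (ac + bd)² + (ad − bc)²:
  13 · 89 = 1157: from (2² + 3²)(5² + 8²), take (2·5 − 3·8, 2·8 + 3·5) = (10 − 24, 16 + 15) = (-14, 31); dropping signs (only squares matter) gives (14, 31); check 14² + 31² = 196 + 961 = 1157 ✓.
Step 4: Order so x ≤ y and verify: 14² + 31² = 196 + 961 = 1157 = n. ✓

n = 1157 = 14² + 31² (one valid representation with x ≤ y).


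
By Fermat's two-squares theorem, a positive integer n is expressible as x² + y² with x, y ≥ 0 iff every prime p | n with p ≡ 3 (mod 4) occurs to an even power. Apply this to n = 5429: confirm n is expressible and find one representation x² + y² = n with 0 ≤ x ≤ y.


Step 1: Factor n = 5429 = 61 · 89.
Step 2: Check the mod-4 condition on each prime factor: 61 ≡ 1 (mod 4), exponent 1; 89 ≡ 1 (mod 4), exponent 1.
All primes ≡ 3 (mod 4) appear to even exponent (or don't appear), so by the two-squares theorem n IS expressible as a sum of two squares.
Step 3: Build a representation. Here n = 61 · 89 is a product of primes ≡ 1 (mod 4). Each prime p ≡ 1 (mod 4) is itself a sum of two squares; find a² by testing p − a² for a perfect square:
  61: 61 − 1² = 60, 61 − 2² = 57, 61 − 3² = 52, 61 − 4² = 45, 61 − 5² = 36 = 6² ⇒ 61 = 5² + 6².
  89: 89 − 1² = 88, 89 − 2² = 85, 89 − 3² = 80, 89 − 4² = 73, 89 − 5² = 64 = 8² ⇒ 89 = 5² + 8².
  Combine using the Brahmagupta–Fibonacci identity (a² + b²)(c² + d²) = (ac − bd)² + (ad + bc)² = (ac + bd)² + (ad − bc)²:
  61 · 89 = 5429: from (5² + 6²)(5² + 8²), take (5·5 − 6·8, 5·8 + 6·5) = (25 − 48, 40 + 30) = (-23, 70); dropping signs (only squares matter) gives (23, 70); check 23² + 70² = 529 + 4900 = 5429 ✓.
Step 4: Order so x ≤ y and verify: 23² + 70² = 529 + 4900 = 5429 = n. ✓

n = 5429 = 23² + 70² (one valid representation with x ≤ y).


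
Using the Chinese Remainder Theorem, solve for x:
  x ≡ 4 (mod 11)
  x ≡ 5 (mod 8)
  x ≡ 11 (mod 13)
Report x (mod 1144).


Moduli 11, 8, 13 are pairwise coprime; by CRT there is a unique solution modulo M = 11 · 8 · 13 = 1144.
Solve pairwise, accumulating the modulus:
  Start with x ≡ 4 (mod 11).
  Combine with x ≡ 5 (mod 8): since gcd(11, 8) = 1, we get a unique residue mod 88.
    Write x = 4 + 11·t and substitute into x ≡ 5 (mod 8): 11·t ≡ 5 − 4 = 1 (mod 8).
    Reduce coefficients mod 8: 3·t ≡ 1 (mod 8).
    The inverse of 3 mod 8 is 3 (since 3·3 = 9 = 1·8 + 1), so t ≡ 3·1 = 3 ≡ 3 (mod 8).
    Then x = 4 + 11·3 = 37, valid modulo lcm(11, 8) = 88: x ≡ 37 (mod 88).
  Combine with x ≡ 11 (mod 13): since gcd(88, 13) = 1, we get a unique residue mod 1144.
    Write x = 37 + 88·t and substitute into x ≡ 11 (mod 13): 88·t ≡ 11 − 37 = -26 (mod 13).
    Reduce coefficients mod 13: 10·t ≡ 0 (mod 13).
    The inverse of 10 mod 13 is 4 (since 10·4 = 40 = 3·13 + 1), so t ≡ 4·0 = 0 ≡ 0 (mod 13).
    Then x = 37 + 88·0 = 37, valid modulo lcm(88, 13) = 1144: x ≡ 37 (mod 1144).
Verify: 37 mod 11 = 4 ✓, 37 mod 8 = 5 ✓, 37 mod 13 = 11 ✓.

x ≡ 37 (mod 1144).


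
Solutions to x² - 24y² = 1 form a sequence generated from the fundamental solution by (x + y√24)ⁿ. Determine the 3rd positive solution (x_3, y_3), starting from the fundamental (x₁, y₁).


Step 1: Find the fundamental solution (x₁, y₁) of x² - 24y² = 1.
  Expand √24 as a continued fraction. a₀ = ⌊√24⌋ = 4; iterate m_{k+1} = d_k·a_k − m_k, d_{k+1} = (24 − m_{k+1}²)/d_k, a_{k+1} = ⌊(a₀ + m_{k+1})/d_{k+1}⌋ (starting m₀ = 0, d₀ = 1), with convergents p_k = a_k·p_{k-1} + p_{k-2}, q_k = a_k·q_{k-1} + q_{k-2} (p₋₁ = 1, q₋₁ = 0):
  k = 0: a₀ = 4; p₀/q₀ = 4/1; p₀² − 24·q₀² = 16 − 24 = -8.
  k = 1: m = 4, d = 8, a = ⌊(4 + 4)/8⌋ = 1; p/q = (1·4 + 1)/(1·1 + 0) = 5/1; p² − 24·q² = 25 − 24 = 1.
  The first convergent with p² − 24·q² = 1 gives the fundamental solution (x₁, y₁) = (5, 1).
Step 2: Apply the recurrence (x_{n+1}, y_{n+1}) = (x₁x_n + 24y₁y_n, x₁y_n + y₁x_n) repeatedly.
  From (x_1, y_1) = (5, 1): x_2 = 5·5 + 24·1·1 = 49; y_2 = 5·1 + 1·5 = 10.
  From (x_2, y_2) = (49, 10): x_3 = 5·49 + 24·1·10 = 485; y_3 = 5·10 + 1·49 = 99.
Step 3: Verify x_3² - 24·y_3² = 235225 - 235224 = 1 (should be 1). ✓

(x_1, y_1) = (5, 1); (x_3, y_3) = (485, 99).


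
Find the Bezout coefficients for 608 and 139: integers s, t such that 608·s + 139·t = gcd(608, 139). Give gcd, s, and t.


Euclidean algorithm on (608, 139) — divide until remainder is 0:
  608 = 4 · 139 + 52
  139 = 2 · 52 + 35
  52 = 1 · 35 + 17
  35 = 2 · 17 + 1
  17 = 17 · 1 + 0
gcd(608, 139) = 1.
Track Bezout coefficients alongside the remainders: start with r₀ = 608 = a·1 + b·0 (s = 1, t = 0) and r₁ = 139 = a·0 + b·1 (s = 0, t = 1); each new remainder r_{k+1} = r_{k-1} − q_k·r_k inherits s_{k+1} = s_{k-1} − q_k·s_k, t_{k+1} = t_{k-1} − q_k·t_k, so r_k = a·s_k + b·t_k at every step:
  q = 4: r = 52, s = 1 − 4·0 = 1, t = 0 − 4·1 = -4  (check: 608·1 + 139·(-4) = 52)
  q = 2: r = 35, s = 0 − 2·1 = -2, t = 1 − 2·(-4) = 9  (check: 608·(-2) + 139·9 = 35)
  q = 1: r = 17, s = 1 − 1·(-2) = 3, t = -4 − 1·9 = -13  (check: 608·3 + 139·(-13) = 17)
  q = 2: r = 1, s = -2 − 2·3 = -8, t = 9 − 2·(-13) = 35  (check: 608·(-8) + 139·35 = 1)
The row with r = 1 (the gcd) gives the Bezout coefficients s = -8, t = 35.
Result: 608 · (-8) + 139 · (35) = 1.

gcd(608, 139) = 1; s = -8, t = 35 (check: 608·(-8) + 139·35 = 1).


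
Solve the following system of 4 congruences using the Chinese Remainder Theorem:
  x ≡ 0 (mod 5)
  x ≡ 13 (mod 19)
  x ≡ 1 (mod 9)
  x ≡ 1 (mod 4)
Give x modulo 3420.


Product of moduli M = 5 · 19 · 9 · 4 = 3420.
Merge one congruence at a time:
  Start: x ≡ 0 (mod 5).
  Combine with x ≡ 13 (mod 19); new modulus lcm = 95.
    Write x = 0 + 5·t and substitute into x ≡ 13 (mod 19): 5·t ≡ 13 − 0 = 13 (mod 19).
    The inverse of 5 mod 19 is 4 (since 5·4 = 20 = 1·19 + 1), so t ≡ 4·13 = 52 ≡ 14 (mod 19).
    Then x = 0 + 5·14 = 70, valid modulo lcm(5, 19) = 95: x ≡ 70 (mod 95).
  Combine with x ≡ 1 (mod 9); new modulus lcm = 855.
    Write x = 70 + 95·t and substitute into x ≡ 1 (mod 9): 95·t ≡ 1 − 70 = -69 (mod 9).
    Reduce coefficients mod 9: 5·t ≡ 3 (mod 9).
    The inverse of 5 mod 9 is 2 (since 5·2 = 10 = 1·9 + 1), so t ≡ 2·3 = 6 ≡ 6 (mod 9).
    Then x = 70 + 95·6 = 640, valid modulo lcm(95, 9) = 855: x ≡ 640 (mod 855).
  Combine with x ≡ 1 (mod 4); new modulus lcm = 3420.
    Write x = 640 + 855·t and substitute into x ≡ 1 (mod 4): 855·t ≡ 1 − 640 = -639 (mod 4).
    Reduce coefficients mod 4: 3·t ≡ 1 (mod 4).
    The inverse of 3 mod 4 is 3 (since 3·3 = 9 = 2·4 + 1), so t ≡ 3·1 = 3 ≡ 3 (mod 4).
    Then x = 640 + 855·3 = 3205, valid modulo lcm(855, 4) = 3420: x ≡ 3205 (mod 3420).
Verify against each original: 3205 mod 5 = 0, 3205 mod 19 = 13, 3205 mod 9 = 1, 3205 mod 4 = 1.

x ≡ 3205 (mod 3420).


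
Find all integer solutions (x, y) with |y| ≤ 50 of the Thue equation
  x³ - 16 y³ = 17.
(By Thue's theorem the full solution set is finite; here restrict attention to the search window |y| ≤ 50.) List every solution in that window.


The equation is x³ - 16y³ = 17. For fixed y, x³ = 16·y³ + 17, so a solution requires the RHS to be a perfect cube.
Strategy: iterate y from -50 to 50, compute RHS = 16·y³ + 17, and check whether it is a (positive or negative) perfect cube.
Check small values of y:
  y = 0: RHS = 17 is not a perfect cube.
  y = 1: RHS = 33 is not a perfect cube.
  y = -1: RHS = 1 = (1)³ ⇒ x = 1 works.
  y = 2: RHS = 145 is not a perfect cube.
  y = -2: RHS = -111 is not a perfect cube.
  y = 3: RHS = 449 is not a perfect cube.
  y = -3: RHS = -415 is not a perfect cube.
Continuing the search up to |y| = 50 finds no further solutions beyond those listed.
Collected solutions: (1, -1).

Solutions (with |y| ≤ 50): (1, -1).


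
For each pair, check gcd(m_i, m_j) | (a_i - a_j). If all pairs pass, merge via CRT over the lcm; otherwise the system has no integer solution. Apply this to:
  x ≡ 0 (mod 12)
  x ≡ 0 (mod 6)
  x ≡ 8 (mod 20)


Moduli 12, 6, 20 are not pairwise coprime, so CRT works modulo lcm(m_i) when all pairwise compatibility conditions hold.
Pairwise compatibility: gcd(m_i, m_j) must divide a_i - a_j for every pair.
Merge one congruence at a time:
  Start: x ≡ 0 (mod 12).
  Combine with x ≡ 0 (mod 6): gcd(12, 6) = 6; 0 - 0 = 0, which IS divisible by 6, so compatible.
    Write x = 0 + 12·t and substitute into x ≡ 0 (mod 6): 12·t ≡ 0 − 0 = 0 (mod 6).
    Divide the congruence (and modulus) by g = 6: 2·t ≡ 0 (mod 1).
    Modulo 1 every t works; take t = 0.
    Then x = 0 + 12·0 = 0, valid modulo lcm(12, 6) = 12: x ≡ 0 (mod 12).
  Combine with x ≡ 8 (mod 20): gcd(12, 20) = 4; 8 - 0 = 8, which IS divisible by 4, so compatible.
    Write x = 0 + 12·t and substitute into x ≡ 8 (mod 20): 12·t ≡ 8 − 0 = 8 (mod 20).
    Divide the congruence (and modulus) by g = 4: 3·t ≡ 2 (mod 5).
    The inverse of 3 mod 5 is 2 (since 3·2 = 6 = 1·5 + 1), so t ≡ 2·2 = 4 ≡ 4 (mod 5).
    Then x = 0 + 12·4 = 48, valid modulo lcm(12, 20) = 60: x ≡ 48 (mod 60).
Verify: 48 mod 12 = 0, 48 mod 6 = 0, 48 mod 20 = 8.

x ≡ 48 (mod 60).


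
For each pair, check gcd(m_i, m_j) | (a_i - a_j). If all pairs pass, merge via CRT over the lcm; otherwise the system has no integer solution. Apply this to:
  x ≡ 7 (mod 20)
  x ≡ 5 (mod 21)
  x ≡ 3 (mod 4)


Moduli 20, 21, 4 are not pairwise coprime, so CRT works modulo lcm(m_i) when all pairwise compatibility conditions hold.
Pairwise compatibility: gcd(m_i, m_j) must divide a_i - a_j for every pair.
Merge one congruence at a time:
  Start: x ≡ 7 (mod 20).
  Combine with x ≡ 5 (mod 21): gcd(20, 21) = 1; 5 - 7 = -2, which IS divisible by 1, so compatible.
    Write x = 7 + 20·t and substitute into x ≡ 5 (mod 21): 20·t ≡ 5 − 7 = -2 (mod 21).
    Reduce coefficients mod 21: 20·t ≡ 19 (mod 21).
    The inverse of 20 mod 21 is 20 (since 20·20 = 400 = 19·21 + 1), so t ≡ 20·19 = 380 ≡ 2 (mod 21).
    Then x = 7 + 20·2 = 47, valid modulo lcm(20, 21) = 420: x ≡ 47 (mod 420).
  Combine with x ≡ 3 (mod 4): gcd(420, 4) = 4; 3 - 47 = -44, which IS divisible by 4, so compatible.
    Write x = 47 + 420·t and substitute into x ≡ 3 (mod 4): 420·t ≡ 3 − 47 = -44 (mod 4).
    Divide the congruence (and modulus) by g = 4: 105·t ≡ -11 (mod 1).
    Modulo 1 every t works; take t = 0.
    Then x = 47 + 420·0 = 47, valid modulo lcm(420, 4) = 420: x ≡ 47 (mod 420).
Verify: 47 mod 20 = 7, 47 mod 21 = 5, 47 mod 4 = 3.

x ≡ 47 (mod 420).


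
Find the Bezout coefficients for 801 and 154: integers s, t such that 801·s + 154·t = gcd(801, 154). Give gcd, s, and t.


Euclidean algorithm on (801, 154) — divide until remainder is 0:
  801 = 5 · 154 + 31
  154 = 4 · 31 + 30
  31 = 1 · 30 + 1
  30 = 30 · 1 + 0
gcd(801, 154) = 1.
Track Bezout coefficients alongside the remainders: start with r₀ = 801 = a·1 + b·0 (s = 1, t = 0) and r₁ = 154 = a·0 + b·1 (s = 0, t = 1); each new remainder r_{k+1} = r_{k-1} − q_k·r_k inherits s_{k+1} = s_{k-1} − q_k·s_k, t_{k+1} = t_{k-1} − q_k·t_k, so r_k = a·s_k + b·t_k at every step:
  q = 5: r = 31, s = 1 − 5·0 = 1, t = 0 − 5·1 = -5  (check: 801·1 + 154·(-5) = 31)
  q = 4: r = 30, s = 0 − 4·1 = -4, t = 1 − 4·(-5) = 21  (check: 801·(-4) + 154·21 = 30)
  q = 1: r = 1, s = 1 − 1·(-4) = 5, t = -5 − 1·21 = -26  (check: 801·5 + 154·(-26) = 1)
The row with r = 1 (the gcd) gives the Bezout coefficients s = 5, t = -26.
Result: 801 · (5) + 154 · (-26) = 1.

gcd(801, 154) = 1; s = 5, t = -26 (check: 801·5 + 154·(-26) = 1).


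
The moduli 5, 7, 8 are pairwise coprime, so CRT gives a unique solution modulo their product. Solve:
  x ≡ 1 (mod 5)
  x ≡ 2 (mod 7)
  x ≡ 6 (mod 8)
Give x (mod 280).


Moduli 5, 7, 8 are pairwise coprime; by CRT there is a unique solution modulo M = 5 · 7 · 8 = 280.
Solve pairwise, accumulating the modulus:
  Start with x ≡ 1 (mod 5).
  Combine with x ≡ 2 (mod 7): since gcd(5, 7) = 1, we get a unique residue mod 35.
    Write x = 1 + 5·t and substitute into x ≡ 2 (mod 7): 5·t ≡ 2 − 1 = 1 (mod 7).
    The inverse of 5 mod 7 is 3 (since 5·3 = 15 = 2·7 + 1), so t ≡ 3·1 = 3 ≡ 3 (mod 7).
    Then x = 1 + 5·3 = 16, valid modulo lcm(5, 7) = 35: x ≡ 16 (mod 35).
  Combine with x ≡ 6 (mod 8): since gcd(35, 8) = 1, we get a unique residue mod 280.
    Write x = 16 + 35·t and substitute into x ≡ 6 (mod 8): 35·t ≡ 6 − 16 = -10 (mod 8).
    Reduce coefficients mod 8: 3·t ≡ 6 (mod 8).
    The inverse of 3 mod 8 is 3 (since 3·3 = 9 = 1·8 + 1), so t ≡ 3·6 = 18 ≡ 2 (mod 8).
    Then x = 16 + 35·2 = 86, valid modulo lcm(35, 8) = 280: x ≡ 86 (mod 280).
Verify: 86 mod 5 = 1 ✓, 86 mod 7 = 2 ✓, 86 mod 8 = 6 ✓.

x ≡ 86 (mod 280).


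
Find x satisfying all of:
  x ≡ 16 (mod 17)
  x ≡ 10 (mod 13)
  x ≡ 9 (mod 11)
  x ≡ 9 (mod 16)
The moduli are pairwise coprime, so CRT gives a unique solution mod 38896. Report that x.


Product of moduli M = 17 · 13 · 11 · 16 = 38896.
Merge one congruence at a time:
  Start: x ≡ 16 (mod 17).
  Combine with x ≡ 10 (mod 13); new modulus lcm = 221.
    Write x = 16 + 17·t and substitute into x ≡ 10 (mod 13): 17·t ≡ 10 − 16 = -6 (mod 13).
    Reduce coefficients mod 13: 4·t ≡ 7 (mod 13).
    The inverse of 4 mod 13 is 10 (since 4·10 = 40 = 3·13 + 1), so t ≡ 10·7 = 70 ≡ 5 (mod 13).
    Then x = 16 + 17·5 = 101, valid modulo lcm(17, 13) = 221: x ≡ 101 (mod 221).
  Combine with x ≡ 9 (mod 11); new modulus lcm = 2431.
    Write x = 101 + 221·t and substitute into x ≡ 9 (mod 11): 221·t ≡ 9 − 101 = -92 (mod 11).
    Reduce coefficients mod 11: 1·t ≡ 7 (mod 11).
    So t ≡ 7 (mod 11).
    Then x = 101 + 221·7 = 1648, valid modulo lcm(221, 11) = 2431: x ≡ 1648 (mod 2431).
  Combine with x ≡ 9 (mod 16); new modulus lcm = 38896.
    Write x = 1648 + 2431·t and substitute into x ≡ 9 (mod 16): 2431·t ≡ 9 − 1648 = -1639 (mod 16).
    Reduce coefficients mod 16: 15·t ≡ 9 (mod 16).
    The inverse of 15 mod 16 is 15 (since 15·15 = 225 = 14·16 + 1), so t ≡ 15·9 = 135 ≡ 7 (mod 16).
    Then x = 1648 + 2431·7 = 18665, valid modulo lcm(2431, 16) = 38896: x ≡ 18665 (mod 38896).
Verify against each original: 18665 mod 17 = 16, 18665 mod 13 = 10, 18665 mod 11 = 9, 18665 mod 16 = 9.

x ≡ 18665 (mod 38896).


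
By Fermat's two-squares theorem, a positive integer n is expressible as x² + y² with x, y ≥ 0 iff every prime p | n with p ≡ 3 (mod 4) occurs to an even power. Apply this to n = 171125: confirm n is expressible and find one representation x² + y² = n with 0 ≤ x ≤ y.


Step 1: Factor n = 171125 = 5^3 · 37^2.
Step 2: Check the mod-4 condition on each prime factor: 5 ≡ 1 (mod 4), exponent 3; 37 ≡ 1 (mod 4), exponent 2.
All primes ≡ 3 (mod 4) appear to even exponent (or don't appear), so by the two-squares theorem n IS expressible as a sum of two squares.
Step 3: Build a representation. Group n = k² · m with k = 5 and m = 5 · 37 · 37 = 6845 (a product of primes ≡ 1 (mod 4)); a representation of m scales to one of n via (k·x)² + (k·y)² = k²(x² + y²). Each prime p ≡ 1 (mod 4) is itself a sum of two squares; find a² by testing p − a² for a perfect square:
  5: 5 − 1² = 4 = 2² ⇒ 5 = 1² + 2².
  37: 37 − 1² = 36 = 6² ⇒ 37 = 1² + 6².
  Combine using the Brahmagupta–Fibonacci identity (a² + b²)(c² + d²) = (ac − bd)² + (ad + bc)² = (ac + bd)² + (ad − bc)²:
  5 · 37 = 185: from (1² + 2²)(1² + 6²), take (1·1 − 2·6, 1·6 + 2·1) = (1 − 12, 6 + 2) = (-11, 8); dropping signs (only squares matter) gives (11, 8); check 11² + 8² = 121 + 64 = 185 ✓.
  185 · 37 = 6845: from (11² + 8²)(1² + 6²), take (11·1 − 8·6, 11·6 + 8·1) = (11 − 48, 66 + 8) = (-37, 74); dropping signs (only squares matter) gives (37, 74); check 37² + 74² = 1369 + 5476 = 6845 ✓.
  Scale by k = 5: (5·37, 5·74) = (185, 370).
Step 4: Order so x ≤ y and verify: 185² + 370² = 34225 + 136900 = 171125 = n. ✓

n = 171125 = 185² + 370² (one valid representation with x ≤ y).


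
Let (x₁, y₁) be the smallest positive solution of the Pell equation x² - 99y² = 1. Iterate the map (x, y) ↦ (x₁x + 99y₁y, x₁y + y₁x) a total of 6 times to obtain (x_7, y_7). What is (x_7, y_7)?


Step 1: Find the fundamental solution (x₁, y₁) of x² - 99y² = 1.
  Expand √99 as a continued fraction. a₀ = ⌊√99⌋ = 9; iterate m_{k+1} = d_k·a_k − m_k, d_{k+1} = (99 − m_{k+1}²)/d_k, a_{k+1} = ⌊(a₀ + m_{k+1})/d_{k+1}⌋ (starting m₀ = 0, d₀ = 1), with convergents p_k = a_k·p_{k-1} + p_{k-2}, q_k = a_k·q_{k-1} + q_{k-2} (p₋₁ = 1, q₋₁ = 0):
  k = 0: a₀ = 9; p₀/q₀ = 9/1; p₀² − 99·q₀² = 81 − 99 = -18.
  k = 1: m = 9, d = 18, a = ⌊(9 + 9)/18⌋ = 1; p/q = (1·9 + 1)/(1·1 + 0) = 10/1; p² − 99·q² = 100 − 99 = 1.
  The first convergent with p² − 99·q² = 1 gives the fundamental solution (x₁, y₁) = (10, 1).
Step 2: Apply the recurrence (x_{n+1}, y_{n+1}) = (x₁x_n + 99y₁y_n, x₁y_n + y₁x_n) repeatedly.
  From (x_1, y_1) = (10, 1): x_2 = 10·10 + 99·1·1 = 199; y_2 = 10·1 + 1·10 = 20.
  From (x_2, y_2) = (199, 20): x_3 = 10·199 + 99·1·20 = 3970; y_3 = 10·20 + 1·199 = 399.
  From (x_3, y_3) = (3970, 399): x_4 = 10·3970 + 99·1·399 = 79201; y_4 = 10·399 + 1·3970 = 7960.
  From (x_4, y_4) = (79201, 7960): x_5 = 10·79201 + 99·1·7960 = 1580050; y_5 = 10·7960 + 1·79201 = 158801.
  From (x_5, y_5) = (1580050, 158801): x_6 = 10·1580050 + 99·1·158801 = 31521799; y_6 = 10·158801 + 1·1580050 = 3168060.
  From (x_6, y_6) = (31521799, 3168060): x_7 = 10·31521799 + 99·1·3168060 = 628855930; y_7 = 10·3168060 + 1·31521799 = 63202399.
Step 3: Verify x_7² - 99·y_7² = 395459780696164900 - 395459780696164899 = 1 (should be 1). ✓

(x_1, y_1) = (10, 1); (x_7, y_7) = (628855930, 63202399).


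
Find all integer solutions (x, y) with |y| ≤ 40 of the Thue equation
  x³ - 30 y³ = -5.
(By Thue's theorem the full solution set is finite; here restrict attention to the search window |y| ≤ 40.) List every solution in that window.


The equation is x³ - 30y³ = -5. For fixed y, x³ = 30·y³ − 5, so a solution requires the RHS to be a perfect cube.
Strategy: iterate y from -40 to 40, compute RHS = 30·y³ − 5, and check whether it is a (positive or negative) perfect cube.
Check small values of y:
  y = 0: RHS = -5 is not a perfect cube.
  y = 1: RHS = 25 is not a perfect cube.
  y = -1: RHS = -35 is not a perfect cube.
  y = 2: RHS = 235 is not a perfect cube.
  y = -2: RHS = -245 is not a perfect cube.
  y = 3: RHS = 805 is not a perfect cube.
  y = -3: RHS = -815 is not a perfect cube.
Continuing the search up to |y| = 40 finds no solutions either.
No (x, y) in the scanned range satisfies the equation.

No integer solutions with |y| ≤ 40.


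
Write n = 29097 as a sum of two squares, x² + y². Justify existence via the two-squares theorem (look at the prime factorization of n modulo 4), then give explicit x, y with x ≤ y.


Step 1: Factor n = 29097 = 3^2 · 53 · 61.
Step 2: Check the mod-4 condition on each prime factor: 3 ≡ 3 (mod 4), exponent 2 (must be even); 53 ≡ 1 (mod 4), exponent 1; 61 ≡ 1 (mod 4), exponent 1.
All primes ≡ 3 (mod 4) appear to even exponent (or don't appear), so by the two-squares theorem n IS expressible as a sum of two squares.
Step 3: Build a representation. Group n = k² · m with k = 3 and m = 53 · 61 = 3233 (a product of primes ≡ 1 (mod 4)); a representation of m scales to one of n via (k·x)² + (k·y)² = k²(x² + y²). Each prime p ≡ 1 (mod 4) is itself a sum of two squares; find a² by testing p − a² for a perfect square:
  53: 53 − 1² = 52, 53 − 2² = 49 = 7² ⇒ 53 = 2² + 7².
  61: 61 − 1² = 60, 61 − 2² = 57, 61 − 3² = 52, 61 − 4² = 45, 61 − 5² = 36 = 6² ⇒ 61 = 5² + 6².
  Combine using the Brahmagupta–Fibonacci identity (a² + b²)(c² + d²) = (ac − bd)² + (ad + bc)² = (ac + bd)² + (ad − bc)²:
  53 · 61 = 3233: from (2² + 7²)(5² + 6²), take (2·5 − 7·6, 2·6 + 7·5) = (10 − 42, 12 + 35) = (-32, 47); dropping signs (only squares matter) gives (32, 47); check 32² + 47² = 1024 + 2209 = 3233 ✓.
  Scale by k = 3: (3·32, 3·47) = (96, 141).
Step 4: Order so x ≤ y and verify: 96² + 141² = 9216 + 19881 = 29097 = n. ✓

n = 29097 = 96² + 141² (one valid representation with x ≤ y).


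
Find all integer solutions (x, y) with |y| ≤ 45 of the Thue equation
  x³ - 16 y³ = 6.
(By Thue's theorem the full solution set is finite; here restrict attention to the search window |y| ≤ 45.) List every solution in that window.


The equation is x³ - 16y³ = 6. For fixed y, x³ = 16·y³ + 6, so a solution requires the RHS to be a perfect cube.
Strategy: iterate y from -45 to 45, compute RHS = 16·y³ + 6, and check whether it is a (positive or negative) perfect cube.
Check small values of y:
  y = 0: RHS = 6 is not a perfect cube.
  y = 1: RHS = 22 is not a perfect cube.
  y = -1: RHS = -10 is not a perfect cube.
  y = 2: RHS = 134 is not a perfect cube.
  y = -2: RHS = -122 is not a perfect cube.
  y = 3: RHS = 438 is not a perfect cube.
  y = -3: RHS = -426 is not a perfect cube.
Continuing the search up to |y| = 45 finds no solutions either.
No (x, y) in the scanned range satisfies the equation.

No integer solutions with |y| ≤ 45.


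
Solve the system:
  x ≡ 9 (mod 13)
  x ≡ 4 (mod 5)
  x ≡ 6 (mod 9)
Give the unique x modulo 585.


Moduli 13, 5, 9 are pairwise coprime; by CRT there is a unique solution modulo M = 13 · 5 · 9 = 585.
Solve pairwise, accumulating the modulus:
  Start with x ≡ 9 (mod 13).
  Combine with x ≡ 4 (mod 5): since gcd(13, 5) = 1, we get a unique residue mod 65.
    Write x = 9 + 13·t and substitute into x ≡ 4 (mod 5): 13·t ≡ 4 − 9 = -5 (mod 5).
    Reduce coefficients mod 5: 3·t ≡ 0 (mod 5).
    The inverse of 3 mod 5 is 2 (since 3·2 = 6 = 1·5 + 1), so t ≡ 2·0 = 0 ≡ 0 (mod 5).
    Then x = 9 + 13·0 = 9, valid modulo lcm(13, 5) = 65: x ≡ 9 (mod 65).
  Combine with x ≡ 6 (mod 9): since gcd(65, 9) = 1, we get a unique residue mod 585.
    Write x = 9 + 65·t and substitute into x ≡ 6 (mod 9): 65·t ≡ 6 − 9 = -3 (mod 9).
    Reduce coefficients mod 9: 2·t ≡ 6 (mod 9).
    The inverse of 2 mod 9 is 5 (since 2·5 = 10 = 1·9 + 1), so t ≡ 5·6 = 30 ≡ 3 (mod 9).
    Then x = 9 + 65·3 = 204, valid modulo lcm(65, 9) = 585: x ≡ 204 (mod 585).
Verify: 204 mod 13 = 9 ✓, 204 mod 5 = 4 ✓, 204 mod 9 = 6 ✓.

x ≡ 204 (mod 585).


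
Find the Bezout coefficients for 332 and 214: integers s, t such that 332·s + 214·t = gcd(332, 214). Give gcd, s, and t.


Euclidean algorithm on (332, 214) — divide until remainder is 0:
  332 = 1 · 214 + 118
  214 = 1 · 118 + 96
  118 = 1 · 96 + 22
  96 = 4 · 22 + 8
  22 = 2 · 8 + 6
  8 = 1 · 6 + 2
  6 = 3 · 2 + 0
gcd(332, 214) = 2.
Track Bezout coefficients alongside the remainders: start with r₀ = 332 = a·1 + b·0 (s = 1, t = 0) and r₁ = 214 = a·0 + b·1 (s = 0, t = 1); each new remainder r_{k+1} = r_{k-1} − q_k·r_k inherits s_{k+1} = s_{k-1} − q_k·s_k, t_{k+1} = t_{k-1} − q_k·t_k, so r_k = a·s_k + b·t_k at every step:
  q = 1: r = 118, s = 1 − 1·0 = 1, t = 0 − 1·1 = -1  (check: 332·1 + 214·(-1) = 118)
  q = 1: r = 96, s = 0 − 1·1 = -1, t = 1 − 1·(-1) = 2  (check: 332·(-1) + 214·2 = 96)
  q = 1: r = 22, s = 1 − 1·(-1) = 2, t = -1 − 1·2 = -3  (check: 332·2 + 214·(-3) = 22)
  q = 4: r = 8, s = -1 − 4·2 = -9, t = 2 − 4·(-3) = 14  (check: 332·(-9) + 214·14 = 8)
  q = 2: r = 6, s = 2 − 2·(-9) = 20, t = -3 − 2·14 = -31  (check: 332·20 + 214·(-31) = 6)
  q = 1: r = 2, s = -9 − 1·20 = -29, t = 14 − 1·(-31) = 45  (check: 332·(-29) + 214·45 = 2)
The row with r = 2 (the gcd) gives the Bezout coefficients s = -29, t = 45.
Result: 332 · (-29) + 214 · (45) = 2.

gcd(332, 214) = 2; s = -29, t = 45 (check: 332·(-29) + 214·45 = 2).


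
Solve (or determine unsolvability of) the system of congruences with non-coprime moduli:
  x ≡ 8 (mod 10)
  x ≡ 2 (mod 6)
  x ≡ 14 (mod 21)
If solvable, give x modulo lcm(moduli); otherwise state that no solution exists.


Moduli 10, 6, 21 are not pairwise coprime, so CRT works modulo lcm(m_i) when all pairwise compatibility conditions hold.
Pairwise compatibility: gcd(m_i, m_j) must divide a_i - a_j for every pair.
Merge one congruence at a time:
  Start: x ≡ 8 (mod 10).
  Combine with x ≡ 2 (mod 6): gcd(10, 6) = 2; 2 - 8 = -6, which IS divisible by 2, so compatible.
    Write x = 8 + 10·t and substitute into x ≡ 2 (mod 6): 10·t ≡ 2 − 8 = -6 (mod 6).
    Divide the congruence (and modulus) by g = 2: 5·t ≡ -3 (mod 3).
    Reduce coefficients mod 3: 2·t ≡ 0 (mod 3).
    The inverse of 2 mod 3 is 2 (since 2·2 = 4 = 1·3 + 1), so t ≡ 2·0 = 0 ≡ 0 (mod 3).
    Then x = 8 + 10·0 = 8, valid modulo lcm(10, 6) = 30: x ≡ 8 (mod 30).
  Combine with x ≡ 14 (mod 21): gcd(30, 21) = 3; 14 - 8 = 6, which IS divisible by 3, so compatible.
    Write x = 8 + 30·t and substitute into x ≡ 14 (mod 21): 30·t ≡ 14 − 8 = 6 (mod 21).
    Divide the congruence (and modulus) by g = 3: 10·t ≡ 2 (mod 7).
    Reduce coefficients mod 7: 3·t ≡ 2 (mod 7).
    The inverse of 3 mod 7 is 5 (since 3·5 = 15 = 2·7 + 1), so t ≡ 5·2 = 10 ≡ 3 (mod 7).
    Then x = 8 + 30·3 = 98, valid modulo lcm(30, 21) = 210: x ≡ 98 (mod 210).
Verify: 98 mod 10 = 8, 98 mod 6 = 2, 98 mod 21 = 14.

x ≡ 98 (mod 210).


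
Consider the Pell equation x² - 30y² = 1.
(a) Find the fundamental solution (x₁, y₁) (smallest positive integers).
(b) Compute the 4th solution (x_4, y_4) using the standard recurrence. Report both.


Step 1: Find the fundamental solution (x₁, y₁) of x² - 30y² = 1.
  Expand √30 as a continued fraction. a₀ = ⌊√30⌋ = 5; iterate m_{k+1} = d_k·a_k − m_k, d_{k+1} = (30 − m_{k+1}²)/d_k, a_{k+1} = ⌊(a₀ + m_{k+1})/d_{k+1}⌋ (starting m₀ = 0, d₀ = 1), with convergents p_k = a_k·p_{k-1} + p_{k-2}, q_k = a_k·q_{k-1} + q_{k-2} (p₋₁ = 1, q₋₁ = 0):
  k = 0: a₀ = 5; p₀/q₀ = 5/1; p₀² − 30·q₀² = 25 − 30 = -5.
  k = 1: m = 5, d = 5, a = ⌊(5 + 5)/5⌋ = 2; p/q = (2·5 + 1)/(2·1 + 0) = 11/2; p² − 30·q² = 121 − 120 = 1.
  The first convergent with p² − 30·q² = 1 gives the fundamental solution (x₁, y₁) = (11, 2).
Step 2: Apply the recurrence (x_{n+1}, y_{n+1}) = (x₁x_n + 30y₁y_n, x₁y_n + y₁x_n) repeatedly.
  From (x_1, y_1) = (11, 2): x_2 = 11·11 + 30·2·2 = 241; y_2 = 11·2 + 2·11 = 44.
  From (x_2, y_2) = (241, 44): x_3 = 11·241 + 30·2·44 = 5291; y_3 = 11·44 + 2·241 = 966.
  From (x_3, y_3) = (5291, 966): x_4 = 11·5291 + 30·2·966 = 116161; y_4 = 11·966 + 2·5291 = 21208.
Step 3: Verify x_4² - 30·y_4² = 13493377921 - 13493377920 = 1 (should be 1). ✓

(x_1, y_1) = (11, 2); (x_4, y_4) = (116161, 21208).


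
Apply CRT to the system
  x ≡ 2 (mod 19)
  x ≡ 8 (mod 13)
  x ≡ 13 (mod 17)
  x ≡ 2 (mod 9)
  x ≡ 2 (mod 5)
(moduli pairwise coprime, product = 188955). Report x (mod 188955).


Product of moduli M = 19 · 13 · 17 · 9 · 5 = 188955.
Merge one congruence at a time:
  Start: x ≡ 2 (mod 19).
  Combine with x ≡ 8 (mod 13); new modulus lcm = 247.
    Write x = 2 + 19·t and substitute into x ≡ 8 (mod 13): 19·t ≡ 8 − 2 = 6 (mod 13).
    Reduce coefficients mod 13: 6·t ≡ 6 (mod 13).
    The inverse of 6 mod 13 is 11 (since 6·11 = 66 = 5·13 + 1), so t ≡ 11·6 = 66 ≡ 1 (mod 13).
    Then x = 2 + 19·1 = 21, valid modulo lcm(19, 13) = 247: x ≡ 21 (mod 247).
  Combine with x ≡ 13 (mod 17); new modulus lcm = 4199.
    Write x = 21 + 247·t and substitute into x ≡ 13 (mod 17): 247·t ≡ 13 − 21 = -8 (mod 17).
    Reduce coefficients mod 17: 9·t ≡ 9 (mod 17).
    The inverse of 9 mod 17 is 2 (since 9·2 = 18 = 1·17 + 1), so t ≡ 2·9 = 18 ≡ 1 (mod 17).
    Then x = 21 + 247·1 = 268, valid modulo lcm(247, 17) = 4199: x ≡ 268 (mod 4199).
  Combine with x ≡ 2 (mod 9); new modulus lcm = 37791.
    Write x = 268 + 4199·t and substitute into x ≡ 2 (mod 9): 4199·t ≡ 2 − 268 = -266 (mod 9).
    Reduce coefficients mod 9: 5·t ≡ 4 (mod 9).
    The inverse of 5 mod 9 is 2 (since 5·2 = 10 = 1·9 + 1), so t ≡ 2·4 = 8 ≡ 8 (mod 9).
    Then x = 268 + 4199·8 = 33860, valid modulo lcm(4199, 9) = 37791: x ≡ 33860 (mod 37791).
  Combine with x ≡ 2 (mod 5); new modulus lcm = 188955.
    Write x = 33860 + 37791·t and substitute into x ≡ 2 (mod 5): 37791·t ≡ 2 − 33860 = -33858 (mod 5).
    Reduce coefficients mod 5: 1·t ≡ 2 (mod 5).
    So t ≡ 2 (mod 5).
    Then x = 33860 + 37791·2 = 109442, valid modulo lcm(37791, 5) = 188955: x ≡ 109442 (mod 188955).
Verify against each original: 109442 mod 19 = 2, 109442 mod 13 = 8, 109442 mod 17 = 13, 109442 mod 9 = 2, 109442 mod 5 = 2.

x ≡ 109442 (mod 188955).


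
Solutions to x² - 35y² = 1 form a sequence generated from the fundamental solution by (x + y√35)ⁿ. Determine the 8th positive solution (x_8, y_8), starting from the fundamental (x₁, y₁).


Step 1: Find the fundamental solution (x₁, y₁) of x² - 35y² = 1.
  Expand √35 as a continued fraction. a₀ = ⌊√35⌋ = 5; iterate m_{k+1} = d_k·a_k − m_k, d_{k+1} = (35 − m_{k+1}²)/d_k, a_{k+1} = ⌊(a₀ + m_{k+1})/d_{k+1}⌋ (starting m₀ = 0, d₀ = 1), with convergents p_k = a_k·p_{k-1} + p_{k-2}, q_k = a_k·q_{k-1} + q_{k-2} (p₋₁ = 1, q₋₁ = 0):
  k = 0: a₀ = 5; p₀/q₀ = 5/1; p₀² − 35·q₀² = 25 − 35 = -10.
  k = 1: m = 5, d = 10, a = ⌊(5 + 5)/10⌋ = 1; p/q = (1·5 + 1)/(1·1 + 0) = 6/1; p² − 35·q² = 36 − 35 = 1.
  The first convergent with p² − 35·q² = 1 gives the fundamental solution (x₁, y₁) = (6, 1).
Step 2: Apply the recurrence (x_{n+1}, y_{n+1}) = (x₁x_n + 35y₁y_n, x₁y_n + y₁x_n) repeatedly.
  From (x_1, y_1) = (6, 1): x_2 = 6·6 + 35·1·1 = 71; y_2 = 6·1 + 1·6 = 12.
  From (x_2, y_2) = (71, 12): x_3 = 6·71 + 35·1·12 = 846; y_3 = 6·12 + 1·71 = 143.
  From (x_3, y_3) = (846, 143): x_4 = 6·846 + 35·1·143 = 10081; y_4 = 6·143 + 1·846 = 1704.
  From (x_4, y_4) = (10081, 1704): x_5 = 6·10081 + 35·1·1704 = 120126; y_5 = 6·1704 + 1·10081 = 20305.
  From (x_5, y_5) = (120126, 20305): x_6 = 6·120126 + 35·1·20305 = 1431431; y_6 = 6·20305 + 1·120126 = 241956.
  From (x_6, y_6) = (1431431, 241956): x_7 = 6·1431431 + 35·1·241956 = 17057046; y_7 = 6·241956 + 1·1431431 = 2883167.
  From (x_7, y_7) = (17057046, 2883167): x_8 = 6·17057046 + 35·1·2883167 = 203253121; y_8 = 6·2883167 + 1·17057046 = 34356048.
Step 3: Verify x_8² - 35·y_8² = 41311831196240641 - 41311831196240640 = 1 (should be 1). ✓

(x_1, y_1) = (6, 1); (x_8, y_8) = (203253121, 34356048).


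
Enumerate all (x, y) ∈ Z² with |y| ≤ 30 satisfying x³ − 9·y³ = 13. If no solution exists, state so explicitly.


The equation is x³ - 9y³ = 13. For fixed y, x³ = 9·y³ + 13, so a solution requires the RHS to be a perfect cube.
Strategy: iterate y from -30 to 30, compute RHS = 9·y³ + 13, and check whether it is a (positive or negative) perfect cube.
Check small values of y:
  y = 0: RHS = 13 is not a perfect cube.
  y = 1: RHS = 22 is not a perfect cube.
  y = -1: RHS = 4 is not a perfect cube.
  y = 2: RHS = 85 is not a perfect cube.
  y = -2: RHS = -59 is not a perfect cube.
  y = 3: RHS = 256 is not a perfect cube.
  y = -3: RHS = -230 is not a perfect cube.
Continuing the search up to |y| = 30 finds no solutions either.
No (x, y) in the scanned range satisfies the equation.

No integer solutions with |y| ≤ 30.
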